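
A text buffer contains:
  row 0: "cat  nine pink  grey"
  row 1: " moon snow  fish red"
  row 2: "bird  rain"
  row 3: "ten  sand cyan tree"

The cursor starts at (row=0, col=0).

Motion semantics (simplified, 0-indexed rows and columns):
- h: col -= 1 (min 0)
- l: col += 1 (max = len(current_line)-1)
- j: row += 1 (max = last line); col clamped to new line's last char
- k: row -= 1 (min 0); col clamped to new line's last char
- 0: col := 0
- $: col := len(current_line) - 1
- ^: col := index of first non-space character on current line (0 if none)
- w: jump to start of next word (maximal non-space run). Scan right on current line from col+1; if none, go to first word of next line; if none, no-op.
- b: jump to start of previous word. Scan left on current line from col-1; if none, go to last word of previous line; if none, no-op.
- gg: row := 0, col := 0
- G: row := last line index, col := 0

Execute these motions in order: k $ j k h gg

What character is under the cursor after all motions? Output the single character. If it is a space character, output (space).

Answer: c

Derivation:
After 1 (k): row=0 col=0 char='c'
After 2 ($): row=0 col=19 char='y'
After 3 (j): row=1 col=19 char='d'
After 4 (k): row=0 col=19 char='y'
After 5 (h): row=0 col=18 char='e'
After 6 (gg): row=0 col=0 char='c'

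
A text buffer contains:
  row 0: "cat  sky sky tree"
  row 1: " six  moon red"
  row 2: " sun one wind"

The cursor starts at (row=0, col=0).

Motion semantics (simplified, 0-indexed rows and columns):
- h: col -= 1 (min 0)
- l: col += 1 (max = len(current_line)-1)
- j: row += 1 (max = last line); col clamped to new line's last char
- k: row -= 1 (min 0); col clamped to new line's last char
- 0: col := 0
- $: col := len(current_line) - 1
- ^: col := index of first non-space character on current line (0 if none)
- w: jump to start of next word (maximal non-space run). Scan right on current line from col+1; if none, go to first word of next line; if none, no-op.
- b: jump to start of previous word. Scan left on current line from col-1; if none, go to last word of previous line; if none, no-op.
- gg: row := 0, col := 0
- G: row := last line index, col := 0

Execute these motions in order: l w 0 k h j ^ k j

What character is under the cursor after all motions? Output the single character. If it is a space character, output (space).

After 1 (l): row=0 col=1 char='a'
After 2 (w): row=0 col=5 char='s'
After 3 (0): row=0 col=0 char='c'
After 4 (k): row=0 col=0 char='c'
After 5 (h): row=0 col=0 char='c'
After 6 (j): row=1 col=0 char='_'
After 7 (^): row=1 col=1 char='s'
After 8 (k): row=0 col=1 char='a'
After 9 (j): row=1 col=1 char='s'

Answer: s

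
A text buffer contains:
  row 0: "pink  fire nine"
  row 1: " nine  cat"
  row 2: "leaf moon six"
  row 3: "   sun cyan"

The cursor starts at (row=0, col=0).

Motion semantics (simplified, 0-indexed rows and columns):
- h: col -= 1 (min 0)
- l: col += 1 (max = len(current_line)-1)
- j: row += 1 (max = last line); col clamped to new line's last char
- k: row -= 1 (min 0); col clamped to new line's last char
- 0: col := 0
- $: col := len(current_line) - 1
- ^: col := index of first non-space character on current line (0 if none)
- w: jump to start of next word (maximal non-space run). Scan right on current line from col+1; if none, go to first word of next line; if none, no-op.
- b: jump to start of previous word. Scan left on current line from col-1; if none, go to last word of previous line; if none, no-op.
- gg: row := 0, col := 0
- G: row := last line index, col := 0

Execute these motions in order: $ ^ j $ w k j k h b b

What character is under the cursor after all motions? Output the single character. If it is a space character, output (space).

Answer: f

Derivation:
After 1 ($): row=0 col=14 char='e'
After 2 (^): row=0 col=0 char='p'
After 3 (j): row=1 col=0 char='_'
After 4 ($): row=1 col=9 char='t'
After 5 (w): row=2 col=0 char='l'
After 6 (k): row=1 col=0 char='_'
After 7 (j): row=2 col=0 char='l'
After 8 (k): row=1 col=0 char='_'
After 9 (h): row=1 col=0 char='_'
After 10 (b): row=0 col=11 char='n'
After 11 (b): row=0 col=6 char='f'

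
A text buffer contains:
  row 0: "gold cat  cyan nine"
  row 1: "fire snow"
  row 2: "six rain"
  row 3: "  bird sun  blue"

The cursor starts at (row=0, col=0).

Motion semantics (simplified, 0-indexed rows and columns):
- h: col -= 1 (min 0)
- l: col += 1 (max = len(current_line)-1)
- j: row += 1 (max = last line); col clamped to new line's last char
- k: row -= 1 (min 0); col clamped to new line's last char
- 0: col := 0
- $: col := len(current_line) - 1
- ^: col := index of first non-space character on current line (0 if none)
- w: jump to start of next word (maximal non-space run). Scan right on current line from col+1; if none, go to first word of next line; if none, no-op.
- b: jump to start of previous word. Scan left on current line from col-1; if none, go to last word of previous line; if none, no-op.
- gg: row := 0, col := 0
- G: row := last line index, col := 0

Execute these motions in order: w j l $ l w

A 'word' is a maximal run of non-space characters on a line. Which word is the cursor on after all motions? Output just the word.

Answer: six

Derivation:
After 1 (w): row=0 col=5 char='c'
After 2 (j): row=1 col=5 char='s'
After 3 (l): row=1 col=6 char='n'
After 4 ($): row=1 col=8 char='w'
After 5 (l): row=1 col=8 char='w'
After 6 (w): row=2 col=0 char='s'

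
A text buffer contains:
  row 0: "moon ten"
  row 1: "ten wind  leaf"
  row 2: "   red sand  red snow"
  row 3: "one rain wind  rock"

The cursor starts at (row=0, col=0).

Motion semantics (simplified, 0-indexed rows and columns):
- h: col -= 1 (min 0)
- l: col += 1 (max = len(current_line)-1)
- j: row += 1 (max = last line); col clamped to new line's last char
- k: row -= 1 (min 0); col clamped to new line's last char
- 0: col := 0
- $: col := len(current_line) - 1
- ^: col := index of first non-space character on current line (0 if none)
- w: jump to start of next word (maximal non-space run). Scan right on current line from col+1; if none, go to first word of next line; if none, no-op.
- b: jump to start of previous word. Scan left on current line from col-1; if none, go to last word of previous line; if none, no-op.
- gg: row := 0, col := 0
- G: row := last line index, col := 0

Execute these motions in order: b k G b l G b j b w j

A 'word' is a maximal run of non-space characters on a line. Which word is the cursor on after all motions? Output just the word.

Answer: rock

Derivation:
After 1 (b): row=0 col=0 char='m'
After 2 (k): row=0 col=0 char='m'
After 3 (G): row=3 col=0 char='o'
After 4 (b): row=2 col=17 char='s'
After 5 (l): row=2 col=18 char='n'
After 6 (G): row=3 col=0 char='o'
After 7 (b): row=2 col=17 char='s'
After 8 (j): row=3 col=17 char='c'
After 9 (b): row=3 col=15 char='r'
After 10 (w): row=3 col=15 char='r'
After 11 (j): row=3 col=15 char='r'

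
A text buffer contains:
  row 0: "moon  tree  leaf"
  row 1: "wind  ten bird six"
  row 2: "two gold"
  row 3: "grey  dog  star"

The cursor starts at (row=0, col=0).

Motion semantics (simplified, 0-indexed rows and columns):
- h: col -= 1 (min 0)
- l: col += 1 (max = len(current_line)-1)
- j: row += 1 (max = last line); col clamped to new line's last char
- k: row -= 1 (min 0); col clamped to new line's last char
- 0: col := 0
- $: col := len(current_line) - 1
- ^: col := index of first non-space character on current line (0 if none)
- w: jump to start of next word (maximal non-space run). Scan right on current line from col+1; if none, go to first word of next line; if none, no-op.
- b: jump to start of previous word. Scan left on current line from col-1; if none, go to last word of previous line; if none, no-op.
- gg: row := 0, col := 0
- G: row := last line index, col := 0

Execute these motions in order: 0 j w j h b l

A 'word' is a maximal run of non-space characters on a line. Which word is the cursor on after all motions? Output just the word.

Answer: gold

Derivation:
After 1 (0): row=0 col=0 char='m'
After 2 (j): row=1 col=0 char='w'
After 3 (w): row=1 col=6 char='t'
After 4 (j): row=2 col=6 char='l'
After 5 (h): row=2 col=5 char='o'
After 6 (b): row=2 col=4 char='g'
After 7 (l): row=2 col=5 char='o'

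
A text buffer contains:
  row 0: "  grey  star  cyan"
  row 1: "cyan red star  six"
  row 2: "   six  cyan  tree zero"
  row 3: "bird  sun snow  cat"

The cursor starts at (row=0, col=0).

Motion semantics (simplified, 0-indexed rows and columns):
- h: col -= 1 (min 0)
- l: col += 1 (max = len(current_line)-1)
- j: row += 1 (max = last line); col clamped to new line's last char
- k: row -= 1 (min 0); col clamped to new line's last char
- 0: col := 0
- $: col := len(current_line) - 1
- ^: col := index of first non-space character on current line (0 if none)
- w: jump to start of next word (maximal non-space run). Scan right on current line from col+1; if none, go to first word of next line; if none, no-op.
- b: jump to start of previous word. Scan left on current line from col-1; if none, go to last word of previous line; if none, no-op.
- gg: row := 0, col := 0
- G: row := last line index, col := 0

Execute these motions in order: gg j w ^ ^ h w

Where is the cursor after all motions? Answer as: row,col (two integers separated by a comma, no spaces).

After 1 (gg): row=0 col=0 char='_'
After 2 (j): row=1 col=0 char='c'
After 3 (w): row=1 col=5 char='r'
After 4 (^): row=1 col=0 char='c'
After 5 (^): row=1 col=0 char='c'
After 6 (h): row=1 col=0 char='c'
After 7 (w): row=1 col=5 char='r'

Answer: 1,5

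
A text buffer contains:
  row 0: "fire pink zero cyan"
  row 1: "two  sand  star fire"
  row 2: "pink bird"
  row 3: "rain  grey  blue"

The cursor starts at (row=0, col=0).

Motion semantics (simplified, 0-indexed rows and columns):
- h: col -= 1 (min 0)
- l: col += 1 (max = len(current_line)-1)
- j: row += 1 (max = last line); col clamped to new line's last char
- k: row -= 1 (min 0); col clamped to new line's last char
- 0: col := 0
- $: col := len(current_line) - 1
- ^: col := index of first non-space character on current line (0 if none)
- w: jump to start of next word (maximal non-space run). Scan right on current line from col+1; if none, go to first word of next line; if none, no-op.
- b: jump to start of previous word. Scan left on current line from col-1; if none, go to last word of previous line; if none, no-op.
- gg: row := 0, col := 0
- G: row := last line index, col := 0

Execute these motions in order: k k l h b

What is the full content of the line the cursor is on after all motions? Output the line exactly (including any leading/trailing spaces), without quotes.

After 1 (k): row=0 col=0 char='f'
After 2 (k): row=0 col=0 char='f'
After 3 (l): row=0 col=1 char='i'
After 4 (h): row=0 col=0 char='f'
After 5 (b): row=0 col=0 char='f'

Answer: fire pink zero cyan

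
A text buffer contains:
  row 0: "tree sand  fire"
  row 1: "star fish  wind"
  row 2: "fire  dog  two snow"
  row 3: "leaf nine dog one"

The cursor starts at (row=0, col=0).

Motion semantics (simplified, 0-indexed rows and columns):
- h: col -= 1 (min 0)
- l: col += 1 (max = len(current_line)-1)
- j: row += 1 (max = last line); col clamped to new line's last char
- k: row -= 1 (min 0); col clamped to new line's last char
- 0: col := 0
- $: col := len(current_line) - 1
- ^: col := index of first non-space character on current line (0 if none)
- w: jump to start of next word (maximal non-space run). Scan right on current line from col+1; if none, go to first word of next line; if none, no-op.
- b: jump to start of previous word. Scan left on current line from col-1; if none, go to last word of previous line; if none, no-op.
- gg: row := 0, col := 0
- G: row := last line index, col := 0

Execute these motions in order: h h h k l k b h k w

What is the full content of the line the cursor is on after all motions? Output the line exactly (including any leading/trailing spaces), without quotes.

After 1 (h): row=0 col=0 char='t'
After 2 (h): row=0 col=0 char='t'
After 3 (h): row=0 col=0 char='t'
After 4 (k): row=0 col=0 char='t'
After 5 (l): row=0 col=1 char='r'
After 6 (k): row=0 col=1 char='r'
After 7 (b): row=0 col=0 char='t'
After 8 (h): row=0 col=0 char='t'
After 9 (k): row=0 col=0 char='t'
After 10 (w): row=0 col=5 char='s'

Answer: tree sand  fire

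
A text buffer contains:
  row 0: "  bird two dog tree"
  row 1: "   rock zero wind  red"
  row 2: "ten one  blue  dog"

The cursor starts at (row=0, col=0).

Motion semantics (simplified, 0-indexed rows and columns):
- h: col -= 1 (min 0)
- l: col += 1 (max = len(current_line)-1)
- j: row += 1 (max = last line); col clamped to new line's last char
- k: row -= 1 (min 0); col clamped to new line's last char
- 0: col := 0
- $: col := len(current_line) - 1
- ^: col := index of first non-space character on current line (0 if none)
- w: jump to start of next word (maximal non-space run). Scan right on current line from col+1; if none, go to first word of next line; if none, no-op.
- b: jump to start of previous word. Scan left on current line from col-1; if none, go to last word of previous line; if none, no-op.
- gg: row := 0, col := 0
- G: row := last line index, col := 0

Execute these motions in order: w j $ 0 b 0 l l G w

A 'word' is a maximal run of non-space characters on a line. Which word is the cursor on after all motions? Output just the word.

Answer: one

Derivation:
After 1 (w): row=0 col=2 char='b'
After 2 (j): row=1 col=2 char='_'
After 3 ($): row=1 col=21 char='d'
After 4 (0): row=1 col=0 char='_'
After 5 (b): row=0 col=15 char='t'
After 6 (0): row=0 col=0 char='_'
After 7 (l): row=0 col=1 char='_'
After 8 (l): row=0 col=2 char='b'
After 9 (G): row=2 col=0 char='t'
After 10 (w): row=2 col=4 char='o'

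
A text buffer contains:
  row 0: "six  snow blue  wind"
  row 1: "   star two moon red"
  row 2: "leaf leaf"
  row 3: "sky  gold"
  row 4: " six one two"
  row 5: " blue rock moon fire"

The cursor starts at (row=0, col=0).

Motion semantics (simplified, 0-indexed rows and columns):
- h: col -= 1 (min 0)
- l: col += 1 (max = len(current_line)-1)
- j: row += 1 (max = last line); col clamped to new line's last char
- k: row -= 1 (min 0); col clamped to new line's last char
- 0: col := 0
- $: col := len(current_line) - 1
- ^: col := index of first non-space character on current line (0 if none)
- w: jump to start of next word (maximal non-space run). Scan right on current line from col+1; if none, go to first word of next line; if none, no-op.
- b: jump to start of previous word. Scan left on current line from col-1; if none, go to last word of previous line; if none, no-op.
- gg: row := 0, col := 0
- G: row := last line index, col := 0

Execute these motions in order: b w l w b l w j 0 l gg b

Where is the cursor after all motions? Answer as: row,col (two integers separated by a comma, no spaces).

Answer: 0,0

Derivation:
After 1 (b): row=0 col=0 char='s'
After 2 (w): row=0 col=5 char='s'
After 3 (l): row=0 col=6 char='n'
After 4 (w): row=0 col=10 char='b'
After 5 (b): row=0 col=5 char='s'
After 6 (l): row=0 col=6 char='n'
After 7 (w): row=0 col=10 char='b'
After 8 (j): row=1 col=10 char='o'
After 9 (0): row=1 col=0 char='_'
After 10 (l): row=1 col=1 char='_'
After 11 (gg): row=0 col=0 char='s'
After 12 (b): row=0 col=0 char='s'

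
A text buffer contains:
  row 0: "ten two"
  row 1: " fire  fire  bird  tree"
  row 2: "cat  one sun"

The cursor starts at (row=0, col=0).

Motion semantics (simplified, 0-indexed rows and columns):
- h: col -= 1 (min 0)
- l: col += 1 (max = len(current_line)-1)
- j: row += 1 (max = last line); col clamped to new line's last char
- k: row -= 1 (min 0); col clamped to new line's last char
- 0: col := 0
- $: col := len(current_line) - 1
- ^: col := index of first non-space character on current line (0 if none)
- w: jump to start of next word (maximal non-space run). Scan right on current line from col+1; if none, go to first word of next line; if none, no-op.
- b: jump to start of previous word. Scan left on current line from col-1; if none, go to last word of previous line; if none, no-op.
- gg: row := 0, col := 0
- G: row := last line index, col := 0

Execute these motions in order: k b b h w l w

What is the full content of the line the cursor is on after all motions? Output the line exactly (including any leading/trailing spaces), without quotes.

Answer:  fire  fire  bird  tree

Derivation:
After 1 (k): row=0 col=0 char='t'
After 2 (b): row=0 col=0 char='t'
After 3 (b): row=0 col=0 char='t'
After 4 (h): row=0 col=0 char='t'
After 5 (w): row=0 col=4 char='t'
After 6 (l): row=0 col=5 char='w'
After 7 (w): row=1 col=1 char='f'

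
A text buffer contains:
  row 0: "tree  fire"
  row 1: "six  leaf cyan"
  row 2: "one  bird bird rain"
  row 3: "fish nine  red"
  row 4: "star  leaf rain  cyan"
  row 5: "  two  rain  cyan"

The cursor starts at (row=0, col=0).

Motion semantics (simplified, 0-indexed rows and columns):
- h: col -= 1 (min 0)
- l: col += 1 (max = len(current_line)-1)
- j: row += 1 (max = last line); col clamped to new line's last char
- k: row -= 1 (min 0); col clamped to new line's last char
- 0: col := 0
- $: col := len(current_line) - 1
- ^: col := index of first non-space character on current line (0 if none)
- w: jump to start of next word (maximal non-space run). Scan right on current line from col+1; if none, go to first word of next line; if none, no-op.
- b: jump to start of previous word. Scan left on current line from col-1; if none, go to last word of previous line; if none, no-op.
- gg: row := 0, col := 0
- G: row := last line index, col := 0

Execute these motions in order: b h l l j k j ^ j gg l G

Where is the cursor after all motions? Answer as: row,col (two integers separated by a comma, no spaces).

After 1 (b): row=0 col=0 char='t'
After 2 (h): row=0 col=0 char='t'
After 3 (l): row=0 col=1 char='r'
After 4 (l): row=0 col=2 char='e'
After 5 (j): row=1 col=2 char='x'
After 6 (k): row=0 col=2 char='e'
After 7 (j): row=1 col=2 char='x'
After 8 (^): row=1 col=0 char='s'
After 9 (j): row=2 col=0 char='o'
After 10 (gg): row=0 col=0 char='t'
After 11 (l): row=0 col=1 char='r'
After 12 (G): row=5 col=0 char='_'

Answer: 5,0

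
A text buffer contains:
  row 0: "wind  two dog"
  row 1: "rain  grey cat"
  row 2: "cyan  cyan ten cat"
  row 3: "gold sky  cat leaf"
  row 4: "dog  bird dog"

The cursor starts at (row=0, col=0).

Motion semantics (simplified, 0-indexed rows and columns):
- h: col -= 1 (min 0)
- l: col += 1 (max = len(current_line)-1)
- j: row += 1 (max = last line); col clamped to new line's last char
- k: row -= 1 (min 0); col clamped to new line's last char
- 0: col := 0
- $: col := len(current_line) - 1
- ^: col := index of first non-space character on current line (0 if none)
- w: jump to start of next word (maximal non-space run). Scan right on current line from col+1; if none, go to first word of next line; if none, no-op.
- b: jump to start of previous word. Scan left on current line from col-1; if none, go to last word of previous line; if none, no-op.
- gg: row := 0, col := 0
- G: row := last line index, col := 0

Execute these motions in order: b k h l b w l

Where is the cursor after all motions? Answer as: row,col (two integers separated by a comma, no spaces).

After 1 (b): row=0 col=0 char='w'
After 2 (k): row=0 col=0 char='w'
After 3 (h): row=0 col=0 char='w'
After 4 (l): row=0 col=1 char='i'
After 5 (b): row=0 col=0 char='w'
After 6 (w): row=0 col=6 char='t'
After 7 (l): row=0 col=7 char='w'

Answer: 0,7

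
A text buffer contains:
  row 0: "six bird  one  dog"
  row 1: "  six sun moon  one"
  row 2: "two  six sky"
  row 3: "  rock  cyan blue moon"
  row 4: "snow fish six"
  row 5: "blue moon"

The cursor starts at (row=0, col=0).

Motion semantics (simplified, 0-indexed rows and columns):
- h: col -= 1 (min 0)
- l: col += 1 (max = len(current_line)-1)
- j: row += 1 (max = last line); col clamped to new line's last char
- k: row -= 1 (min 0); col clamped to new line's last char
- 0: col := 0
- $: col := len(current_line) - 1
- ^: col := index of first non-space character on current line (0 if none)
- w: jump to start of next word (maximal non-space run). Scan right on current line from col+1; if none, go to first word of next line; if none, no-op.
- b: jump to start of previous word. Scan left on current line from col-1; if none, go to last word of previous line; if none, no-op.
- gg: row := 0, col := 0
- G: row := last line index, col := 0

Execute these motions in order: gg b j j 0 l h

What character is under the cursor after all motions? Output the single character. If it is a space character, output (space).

Answer: t

Derivation:
After 1 (gg): row=0 col=0 char='s'
After 2 (b): row=0 col=0 char='s'
After 3 (j): row=1 col=0 char='_'
After 4 (j): row=2 col=0 char='t'
After 5 (0): row=2 col=0 char='t'
After 6 (l): row=2 col=1 char='w'
After 7 (h): row=2 col=0 char='t'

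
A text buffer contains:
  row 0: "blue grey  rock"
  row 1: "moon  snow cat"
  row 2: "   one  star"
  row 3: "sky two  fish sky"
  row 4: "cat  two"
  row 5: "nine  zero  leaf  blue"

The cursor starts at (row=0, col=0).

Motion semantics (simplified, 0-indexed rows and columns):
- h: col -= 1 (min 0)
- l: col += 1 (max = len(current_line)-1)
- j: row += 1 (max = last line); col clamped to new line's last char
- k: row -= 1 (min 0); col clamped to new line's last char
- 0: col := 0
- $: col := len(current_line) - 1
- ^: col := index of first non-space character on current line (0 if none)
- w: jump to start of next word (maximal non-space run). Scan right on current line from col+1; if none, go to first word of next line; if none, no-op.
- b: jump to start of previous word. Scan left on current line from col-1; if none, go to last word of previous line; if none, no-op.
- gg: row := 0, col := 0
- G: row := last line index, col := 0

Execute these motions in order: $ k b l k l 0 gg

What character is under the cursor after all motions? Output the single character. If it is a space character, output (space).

Answer: b

Derivation:
After 1 ($): row=0 col=14 char='k'
After 2 (k): row=0 col=14 char='k'
After 3 (b): row=0 col=11 char='r'
After 4 (l): row=0 col=12 char='o'
After 5 (k): row=0 col=12 char='o'
After 6 (l): row=0 col=13 char='c'
After 7 (0): row=0 col=0 char='b'
After 8 (gg): row=0 col=0 char='b'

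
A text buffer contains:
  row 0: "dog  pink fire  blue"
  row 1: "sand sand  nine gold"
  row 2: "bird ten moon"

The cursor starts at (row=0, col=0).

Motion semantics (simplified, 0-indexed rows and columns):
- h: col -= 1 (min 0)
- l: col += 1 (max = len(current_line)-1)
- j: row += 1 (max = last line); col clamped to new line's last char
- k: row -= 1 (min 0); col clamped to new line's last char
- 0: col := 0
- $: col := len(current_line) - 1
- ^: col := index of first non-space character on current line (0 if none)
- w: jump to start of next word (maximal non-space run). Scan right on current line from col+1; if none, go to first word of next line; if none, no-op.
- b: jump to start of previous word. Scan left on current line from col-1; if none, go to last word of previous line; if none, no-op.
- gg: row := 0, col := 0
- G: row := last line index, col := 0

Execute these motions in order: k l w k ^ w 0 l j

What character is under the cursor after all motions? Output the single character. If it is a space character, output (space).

Answer: a

Derivation:
After 1 (k): row=0 col=0 char='d'
After 2 (l): row=0 col=1 char='o'
After 3 (w): row=0 col=5 char='p'
After 4 (k): row=0 col=5 char='p'
After 5 (^): row=0 col=0 char='d'
After 6 (w): row=0 col=5 char='p'
After 7 (0): row=0 col=0 char='d'
After 8 (l): row=0 col=1 char='o'
After 9 (j): row=1 col=1 char='a'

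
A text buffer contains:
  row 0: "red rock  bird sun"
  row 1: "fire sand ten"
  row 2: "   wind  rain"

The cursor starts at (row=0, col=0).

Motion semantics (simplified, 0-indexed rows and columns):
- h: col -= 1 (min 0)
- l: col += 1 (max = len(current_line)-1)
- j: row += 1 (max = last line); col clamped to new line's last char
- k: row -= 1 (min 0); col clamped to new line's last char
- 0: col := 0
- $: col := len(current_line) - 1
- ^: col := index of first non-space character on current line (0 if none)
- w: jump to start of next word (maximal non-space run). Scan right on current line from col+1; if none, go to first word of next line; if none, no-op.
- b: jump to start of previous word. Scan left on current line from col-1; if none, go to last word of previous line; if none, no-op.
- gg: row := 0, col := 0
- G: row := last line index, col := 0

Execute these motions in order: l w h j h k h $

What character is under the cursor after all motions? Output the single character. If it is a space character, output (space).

After 1 (l): row=0 col=1 char='e'
After 2 (w): row=0 col=4 char='r'
After 3 (h): row=0 col=3 char='_'
After 4 (j): row=1 col=3 char='e'
After 5 (h): row=1 col=2 char='r'
After 6 (k): row=0 col=2 char='d'
After 7 (h): row=0 col=1 char='e'
After 8 ($): row=0 col=17 char='n'

Answer: n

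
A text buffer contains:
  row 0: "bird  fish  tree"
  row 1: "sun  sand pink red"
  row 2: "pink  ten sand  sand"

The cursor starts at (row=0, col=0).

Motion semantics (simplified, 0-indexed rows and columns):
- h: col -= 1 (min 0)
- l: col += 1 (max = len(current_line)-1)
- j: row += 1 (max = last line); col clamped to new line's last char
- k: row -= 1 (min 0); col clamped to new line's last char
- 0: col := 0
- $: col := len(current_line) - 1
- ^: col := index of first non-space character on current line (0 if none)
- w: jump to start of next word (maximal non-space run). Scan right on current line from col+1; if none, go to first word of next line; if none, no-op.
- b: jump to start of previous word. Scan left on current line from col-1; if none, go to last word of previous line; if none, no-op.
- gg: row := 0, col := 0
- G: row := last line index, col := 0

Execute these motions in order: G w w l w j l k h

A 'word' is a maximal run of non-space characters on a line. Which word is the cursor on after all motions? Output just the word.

After 1 (G): row=2 col=0 char='p'
After 2 (w): row=2 col=6 char='t'
After 3 (w): row=2 col=10 char='s'
After 4 (l): row=2 col=11 char='a'
After 5 (w): row=2 col=16 char='s'
After 6 (j): row=2 col=16 char='s'
After 7 (l): row=2 col=17 char='a'
After 8 (k): row=1 col=17 char='d'
After 9 (h): row=1 col=16 char='e'

Answer: red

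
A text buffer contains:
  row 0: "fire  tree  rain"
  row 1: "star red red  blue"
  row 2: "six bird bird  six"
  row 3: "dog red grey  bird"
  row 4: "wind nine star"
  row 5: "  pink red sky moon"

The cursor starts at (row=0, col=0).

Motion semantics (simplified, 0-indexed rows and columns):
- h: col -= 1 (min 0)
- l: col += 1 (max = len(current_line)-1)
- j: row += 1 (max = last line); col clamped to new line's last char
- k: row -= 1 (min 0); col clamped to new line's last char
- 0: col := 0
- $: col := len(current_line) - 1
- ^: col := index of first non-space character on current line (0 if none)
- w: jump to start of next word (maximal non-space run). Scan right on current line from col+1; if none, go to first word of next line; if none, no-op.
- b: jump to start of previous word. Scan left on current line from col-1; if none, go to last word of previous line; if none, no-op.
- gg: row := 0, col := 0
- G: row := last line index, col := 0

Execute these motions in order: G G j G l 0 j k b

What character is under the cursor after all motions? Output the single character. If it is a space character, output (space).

After 1 (G): row=5 col=0 char='_'
After 2 (G): row=5 col=0 char='_'
After 3 (j): row=5 col=0 char='_'
After 4 (G): row=5 col=0 char='_'
After 5 (l): row=5 col=1 char='_'
After 6 (0): row=5 col=0 char='_'
After 7 (j): row=5 col=0 char='_'
After 8 (k): row=4 col=0 char='w'
After 9 (b): row=3 col=14 char='b'

Answer: b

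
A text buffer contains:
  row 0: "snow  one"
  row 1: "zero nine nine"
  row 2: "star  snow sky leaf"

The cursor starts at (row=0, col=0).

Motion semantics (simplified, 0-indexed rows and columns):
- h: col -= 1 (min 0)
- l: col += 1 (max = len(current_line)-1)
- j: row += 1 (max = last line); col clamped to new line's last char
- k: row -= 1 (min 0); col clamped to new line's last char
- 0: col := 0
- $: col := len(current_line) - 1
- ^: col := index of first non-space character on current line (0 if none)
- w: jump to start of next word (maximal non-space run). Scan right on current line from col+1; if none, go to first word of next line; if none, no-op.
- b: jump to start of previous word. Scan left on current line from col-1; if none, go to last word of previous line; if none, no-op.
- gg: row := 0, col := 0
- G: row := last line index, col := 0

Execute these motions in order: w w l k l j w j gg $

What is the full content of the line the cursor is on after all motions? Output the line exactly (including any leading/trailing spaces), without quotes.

After 1 (w): row=0 col=6 char='o'
After 2 (w): row=1 col=0 char='z'
After 3 (l): row=1 col=1 char='e'
After 4 (k): row=0 col=1 char='n'
After 5 (l): row=0 col=2 char='o'
After 6 (j): row=1 col=2 char='r'
After 7 (w): row=1 col=5 char='n'
After 8 (j): row=2 col=5 char='_'
After 9 (gg): row=0 col=0 char='s'
After 10 ($): row=0 col=8 char='e'

Answer: snow  one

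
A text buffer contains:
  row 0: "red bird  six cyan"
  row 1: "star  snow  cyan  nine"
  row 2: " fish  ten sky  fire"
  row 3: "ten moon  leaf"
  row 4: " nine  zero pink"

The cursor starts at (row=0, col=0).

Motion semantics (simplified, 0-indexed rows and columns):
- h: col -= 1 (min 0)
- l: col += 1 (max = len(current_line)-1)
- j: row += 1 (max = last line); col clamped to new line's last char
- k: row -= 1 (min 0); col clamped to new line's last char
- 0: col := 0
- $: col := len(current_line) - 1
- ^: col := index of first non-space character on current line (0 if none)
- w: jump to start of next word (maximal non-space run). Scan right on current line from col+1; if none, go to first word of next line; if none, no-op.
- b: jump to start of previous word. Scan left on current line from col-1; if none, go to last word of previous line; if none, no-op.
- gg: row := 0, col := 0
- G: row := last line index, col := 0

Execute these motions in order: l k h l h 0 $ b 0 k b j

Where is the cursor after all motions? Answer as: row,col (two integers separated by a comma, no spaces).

After 1 (l): row=0 col=1 char='e'
After 2 (k): row=0 col=1 char='e'
After 3 (h): row=0 col=0 char='r'
After 4 (l): row=0 col=1 char='e'
After 5 (h): row=0 col=0 char='r'
After 6 (0): row=0 col=0 char='r'
After 7 ($): row=0 col=17 char='n'
After 8 (b): row=0 col=14 char='c'
After 9 (0): row=0 col=0 char='r'
After 10 (k): row=0 col=0 char='r'
After 11 (b): row=0 col=0 char='r'
After 12 (j): row=1 col=0 char='s'

Answer: 1,0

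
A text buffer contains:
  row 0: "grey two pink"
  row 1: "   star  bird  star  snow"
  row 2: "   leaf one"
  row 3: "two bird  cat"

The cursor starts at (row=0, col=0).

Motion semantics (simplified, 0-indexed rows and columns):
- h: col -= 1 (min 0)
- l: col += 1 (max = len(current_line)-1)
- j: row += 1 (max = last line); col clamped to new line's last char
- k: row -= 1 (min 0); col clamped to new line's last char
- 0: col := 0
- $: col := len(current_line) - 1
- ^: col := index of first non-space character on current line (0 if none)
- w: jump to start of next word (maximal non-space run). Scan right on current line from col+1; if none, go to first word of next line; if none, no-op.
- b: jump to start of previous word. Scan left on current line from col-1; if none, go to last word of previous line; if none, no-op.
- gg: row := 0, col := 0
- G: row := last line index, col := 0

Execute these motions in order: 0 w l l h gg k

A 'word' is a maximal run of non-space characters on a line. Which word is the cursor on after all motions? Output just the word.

Answer: grey

Derivation:
After 1 (0): row=0 col=0 char='g'
After 2 (w): row=0 col=5 char='t'
After 3 (l): row=0 col=6 char='w'
After 4 (l): row=0 col=7 char='o'
After 5 (h): row=0 col=6 char='w'
After 6 (gg): row=0 col=0 char='g'
After 7 (k): row=0 col=0 char='g'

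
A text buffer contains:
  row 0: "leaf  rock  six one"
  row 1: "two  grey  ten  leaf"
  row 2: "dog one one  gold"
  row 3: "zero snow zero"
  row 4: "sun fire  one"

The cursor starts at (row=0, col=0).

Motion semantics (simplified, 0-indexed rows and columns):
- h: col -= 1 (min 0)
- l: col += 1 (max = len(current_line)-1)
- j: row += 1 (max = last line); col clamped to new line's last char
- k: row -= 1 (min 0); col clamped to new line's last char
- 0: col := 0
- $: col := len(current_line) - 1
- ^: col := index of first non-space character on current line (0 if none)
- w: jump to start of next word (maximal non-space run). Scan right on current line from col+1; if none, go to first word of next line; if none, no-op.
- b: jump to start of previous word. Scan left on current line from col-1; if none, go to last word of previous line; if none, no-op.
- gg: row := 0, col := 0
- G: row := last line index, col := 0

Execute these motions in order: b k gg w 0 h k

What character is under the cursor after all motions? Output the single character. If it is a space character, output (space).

After 1 (b): row=0 col=0 char='l'
After 2 (k): row=0 col=0 char='l'
After 3 (gg): row=0 col=0 char='l'
After 4 (w): row=0 col=6 char='r'
After 5 (0): row=0 col=0 char='l'
After 6 (h): row=0 col=0 char='l'
After 7 (k): row=0 col=0 char='l'

Answer: l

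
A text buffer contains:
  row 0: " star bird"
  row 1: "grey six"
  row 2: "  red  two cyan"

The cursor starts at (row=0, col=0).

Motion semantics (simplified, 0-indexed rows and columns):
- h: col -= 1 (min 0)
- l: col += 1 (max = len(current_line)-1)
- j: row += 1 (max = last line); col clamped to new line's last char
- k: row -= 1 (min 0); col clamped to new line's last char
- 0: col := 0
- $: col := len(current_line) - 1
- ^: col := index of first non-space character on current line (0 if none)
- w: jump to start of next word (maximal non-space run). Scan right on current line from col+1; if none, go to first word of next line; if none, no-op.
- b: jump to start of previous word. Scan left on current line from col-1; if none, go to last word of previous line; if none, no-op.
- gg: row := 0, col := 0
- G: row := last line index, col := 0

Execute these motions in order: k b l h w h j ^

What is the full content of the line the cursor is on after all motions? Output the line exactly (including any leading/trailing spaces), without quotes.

After 1 (k): row=0 col=0 char='_'
After 2 (b): row=0 col=0 char='_'
After 3 (l): row=0 col=1 char='s'
After 4 (h): row=0 col=0 char='_'
After 5 (w): row=0 col=1 char='s'
After 6 (h): row=0 col=0 char='_'
After 7 (j): row=1 col=0 char='g'
After 8 (^): row=1 col=0 char='g'

Answer: grey six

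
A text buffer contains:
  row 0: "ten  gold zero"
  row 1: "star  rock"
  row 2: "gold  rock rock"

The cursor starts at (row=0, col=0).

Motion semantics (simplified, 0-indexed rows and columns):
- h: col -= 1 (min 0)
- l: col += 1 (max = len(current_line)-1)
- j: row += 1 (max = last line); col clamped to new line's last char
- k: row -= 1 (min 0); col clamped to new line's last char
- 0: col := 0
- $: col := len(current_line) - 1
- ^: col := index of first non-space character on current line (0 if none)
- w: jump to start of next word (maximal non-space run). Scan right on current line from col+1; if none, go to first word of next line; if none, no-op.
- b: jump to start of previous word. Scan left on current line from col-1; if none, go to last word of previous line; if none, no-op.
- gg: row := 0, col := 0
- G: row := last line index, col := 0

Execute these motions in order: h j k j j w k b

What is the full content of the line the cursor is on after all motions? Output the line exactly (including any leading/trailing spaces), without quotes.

Answer: star  rock

Derivation:
After 1 (h): row=0 col=0 char='t'
After 2 (j): row=1 col=0 char='s'
After 3 (k): row=0 col=0 char='t'
After 4 (j): row=1 col=0 char='s'
After 5 (j): row=2 col=0 char='g'
After 6 (w): row=2 col=6 char='r'
After 7 (k): row=1 col=6 char='r'
After 8 (b): row=1 col=0 char='s'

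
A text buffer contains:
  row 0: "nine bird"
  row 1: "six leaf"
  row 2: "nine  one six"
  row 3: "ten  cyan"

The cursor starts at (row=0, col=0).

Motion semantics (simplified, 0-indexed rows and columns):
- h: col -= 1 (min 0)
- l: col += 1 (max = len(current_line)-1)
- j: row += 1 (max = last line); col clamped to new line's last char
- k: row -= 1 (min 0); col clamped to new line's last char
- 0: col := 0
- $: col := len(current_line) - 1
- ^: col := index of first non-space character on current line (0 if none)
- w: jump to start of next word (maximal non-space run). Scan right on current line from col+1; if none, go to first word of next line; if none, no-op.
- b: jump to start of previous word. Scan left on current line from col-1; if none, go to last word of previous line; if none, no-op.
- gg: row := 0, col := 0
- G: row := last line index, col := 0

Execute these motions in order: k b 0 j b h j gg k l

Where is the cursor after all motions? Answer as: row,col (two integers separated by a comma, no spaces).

Answer: 0,1

Derivation:
After 1 (k): row=0 col=0 char='n'
After 2 (b): row=0 col=0 char='n'
After 3 (0): row=0 col=0 char='n'
After 4 (j): row=1 col=0 char='s'
After 5 (b): row=0 col=5 char='b'
After 6 (h): row=0 col=4 char='_'
After 7 (j): row=1 col=4 char='l'
After 8 (gg): row=0 col=0 char='n'
After 9 (k): row=0 col=0 char='n'
After 10 (l): row=0 col=1 char='i'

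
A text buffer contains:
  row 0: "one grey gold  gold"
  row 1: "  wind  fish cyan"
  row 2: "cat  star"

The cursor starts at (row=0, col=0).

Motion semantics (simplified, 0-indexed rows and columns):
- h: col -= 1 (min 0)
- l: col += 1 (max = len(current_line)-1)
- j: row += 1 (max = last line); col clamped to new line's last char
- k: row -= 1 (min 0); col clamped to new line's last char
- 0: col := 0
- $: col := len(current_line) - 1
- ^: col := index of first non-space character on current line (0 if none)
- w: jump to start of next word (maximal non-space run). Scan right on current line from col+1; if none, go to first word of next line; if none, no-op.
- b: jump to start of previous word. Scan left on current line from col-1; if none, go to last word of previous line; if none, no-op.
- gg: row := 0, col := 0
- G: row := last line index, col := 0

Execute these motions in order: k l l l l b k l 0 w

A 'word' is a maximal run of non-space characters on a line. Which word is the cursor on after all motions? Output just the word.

Answer: grey

Derivation:
After 1 (k): row=0 col=0 char='o'
After 2 (l): row=0 col=1 char='n'
After 3 (l): row=0 col=2 char='e'
After 4 (l): row=0 col=3 char='_'
After 5 (l): row=0 col=4 char='g'
After 6 (b): row=0 col=0 char='o'
After 7 (k): row=0 col=0 char='o'
After 8 (l): row=0 col=1 char='n'
After 9 (0): row=0 col=0 char='o'
After 10 (w): row=0 col=4 char='g'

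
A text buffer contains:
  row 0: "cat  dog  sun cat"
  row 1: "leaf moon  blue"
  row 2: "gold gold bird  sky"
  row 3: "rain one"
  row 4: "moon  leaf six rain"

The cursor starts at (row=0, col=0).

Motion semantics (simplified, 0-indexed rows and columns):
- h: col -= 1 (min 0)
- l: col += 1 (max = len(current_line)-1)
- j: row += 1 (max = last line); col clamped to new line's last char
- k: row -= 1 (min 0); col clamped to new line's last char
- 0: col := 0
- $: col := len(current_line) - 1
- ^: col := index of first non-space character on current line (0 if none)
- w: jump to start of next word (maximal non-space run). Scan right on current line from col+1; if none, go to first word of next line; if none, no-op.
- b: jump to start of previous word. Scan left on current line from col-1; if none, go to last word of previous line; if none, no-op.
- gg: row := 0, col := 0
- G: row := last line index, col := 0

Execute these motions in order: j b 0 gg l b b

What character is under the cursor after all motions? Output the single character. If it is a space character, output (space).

Answer: c

Derivation:
After 1 (j): row=1 col=0 char='l'
After 2 (b): row=0 col=14 char='c'
After 3 (0): row=0 col=0 char='c'
After 4 (gg): row=0 col=0 char='c'
After 5 (l): row=0 col=1 char='a'
After 6 (b): row=0 col=0 char='c'
After 7 (b): row=0 col=0 char='c'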